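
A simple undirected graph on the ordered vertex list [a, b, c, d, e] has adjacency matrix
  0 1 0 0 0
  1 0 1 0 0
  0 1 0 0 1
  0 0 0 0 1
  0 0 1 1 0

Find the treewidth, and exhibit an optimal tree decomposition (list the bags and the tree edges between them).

Treewidth 1.
Bags: B1 = {d, e}  B2 = {c, e}  B3 = {b, c}  B4 = {a, b}
Tree: B1–B2, B2–B3, B3–B4

The largest bag has 2 vertices, giving width 1; this decomposition certifies tw(G) ≤ 1. G has an edge, so its treewidth is at least 1. The upper and lower bounds meet at 1, so that is the treewidth.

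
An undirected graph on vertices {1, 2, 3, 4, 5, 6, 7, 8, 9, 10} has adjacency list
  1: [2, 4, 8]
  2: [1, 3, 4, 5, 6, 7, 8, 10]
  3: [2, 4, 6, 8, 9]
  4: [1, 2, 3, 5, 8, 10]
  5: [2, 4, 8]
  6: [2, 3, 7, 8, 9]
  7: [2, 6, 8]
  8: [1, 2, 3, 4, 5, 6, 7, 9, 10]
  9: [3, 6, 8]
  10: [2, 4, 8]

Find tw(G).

3

A width-3 tree decomposition is:
Bags: B1 = {2, 3, 4, 8}  B2 = {2, 3, 6, 8}  B3 = {1, 2, 4, 8}  B4 = {2, 6, 7, 8}  B5 = {2, 4, 5, 8}  B6 = {3, 6, 8, 9}  B7 = {2, 4, 8, 10}
Tree: B1–B2, B1–B3, B2–B4, B3–B5, B2–B6, B1–B7
The largest bag has 4 vertices, giving width 3; this decomposition certifies tw(G) ≤ 3. Conversely, {3, 6, 8, 9} is a clique of size 4, and the vertices of any clique must share a bag in every tree decomposition; so some bag has ≥ 4 vertices and tw(G) ≥ 3. Combining the bounds, tw(G) = 3.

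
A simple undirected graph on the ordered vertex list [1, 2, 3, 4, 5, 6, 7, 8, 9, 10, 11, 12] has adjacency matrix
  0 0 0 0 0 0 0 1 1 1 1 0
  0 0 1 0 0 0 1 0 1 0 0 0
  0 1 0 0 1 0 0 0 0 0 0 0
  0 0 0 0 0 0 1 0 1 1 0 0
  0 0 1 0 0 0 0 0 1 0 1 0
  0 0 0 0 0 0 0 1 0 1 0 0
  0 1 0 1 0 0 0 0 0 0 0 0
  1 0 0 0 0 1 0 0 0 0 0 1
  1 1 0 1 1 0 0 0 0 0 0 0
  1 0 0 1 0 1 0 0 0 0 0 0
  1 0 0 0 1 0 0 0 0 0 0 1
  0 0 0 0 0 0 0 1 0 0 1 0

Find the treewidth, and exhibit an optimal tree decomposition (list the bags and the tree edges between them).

The largest bag has 4 vertices, giving width 3; this decomposition certifies tw(G) ≤ 3. For the lower bound: the 4 vertex sets {2,3,7}, {5}, {9}, {1,4,10,11} are disjoint, each induces a connected subgraph, and every pair is joined by at least one edge of G. Contracting each set to a single vertex therefore yields K_{4} as a minor, and since treewidth is minor-monotone, tw(G) ≥ tw(K_{4}) = 3. Hence tw(G) = 3 exactly.

Treewidth 3.
One optimal decomposition is:
Bags: B1 = {2, 3, 5, 7}  B2 = {2, 5, 7, 9}  B3 = {4, 5, 7, 9}  B4 = {4, 5, 9, 11}  B5 = {1, 4, 9, 11}  B6 = {1, 4, 10, 11}  B7 = {1, 10, 11, 12}  B8 = {1, 8, 10, 12}  B9 = {6, 8, 10, 12}
Tree: B1–B2, B2–B3, B3–B4, B4–B5, B5–B6, B6–B7, B7–B8, B8–B9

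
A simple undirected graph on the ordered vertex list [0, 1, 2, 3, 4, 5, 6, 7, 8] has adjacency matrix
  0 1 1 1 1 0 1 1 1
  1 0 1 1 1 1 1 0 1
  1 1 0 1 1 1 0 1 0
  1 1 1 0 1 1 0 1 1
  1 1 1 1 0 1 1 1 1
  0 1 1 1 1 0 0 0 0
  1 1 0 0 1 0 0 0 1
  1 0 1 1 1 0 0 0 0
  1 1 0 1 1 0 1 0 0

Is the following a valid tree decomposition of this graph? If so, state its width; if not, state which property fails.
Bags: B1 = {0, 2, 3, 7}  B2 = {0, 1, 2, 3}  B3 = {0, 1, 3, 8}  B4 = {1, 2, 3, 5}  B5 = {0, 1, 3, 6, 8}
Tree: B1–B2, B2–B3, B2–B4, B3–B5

A tree decomposition must satisfy three properties: every vertex lies in some bag; for every edge, both endpoints lie together in some bag; and for every vertex, the bags containing it form a connected subtree. Here vertex 4 appears in no bag, so the decomposition is invalid.

No — vertex 4 appears in no bag.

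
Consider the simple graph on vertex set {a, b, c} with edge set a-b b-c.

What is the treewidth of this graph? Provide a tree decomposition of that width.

The largest bag has 2 vertices, giving width 1; this decomposition certifies tw(G) ≤ 1. Since G has at least one edge (e.g. b–a), it is not an edgeless graph, so tw(G) ≥ 1. Hence tw(G) = 1 exactly.

Treewidth 1.
Bags: B1 = {a, b}  B2 = {b, c}
Tree: B1–B2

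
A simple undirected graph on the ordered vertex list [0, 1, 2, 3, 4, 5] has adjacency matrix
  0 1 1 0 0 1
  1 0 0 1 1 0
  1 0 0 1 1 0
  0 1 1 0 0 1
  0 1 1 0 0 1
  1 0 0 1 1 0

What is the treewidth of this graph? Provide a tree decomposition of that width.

Every bag has size at most 4, so the width is 4 − 1 = 3 and tw(G) ≤ 3. For the lower bound: the 4 vertex sets {0,1}, {4,5}, {2}, {3} are disjoint, each induces a connected subgraph, and every pair is joined by at least one edge of G. Contracting each set to a single vertex therefore yields K_{4} as a minor, and since treewidth is minor-monotone, tw(G) ≥ tw(K_{4}) = 3. Combining the bounds, tw(G) = 3.

Treewidth 3.
One such decomposition:
Bags: B1 = {0, 1, 2, 5}  B2 = {1, 2, 4, 5}  B3 = {1, 2, 3, 5}
Tree: B1–B2, B2–B3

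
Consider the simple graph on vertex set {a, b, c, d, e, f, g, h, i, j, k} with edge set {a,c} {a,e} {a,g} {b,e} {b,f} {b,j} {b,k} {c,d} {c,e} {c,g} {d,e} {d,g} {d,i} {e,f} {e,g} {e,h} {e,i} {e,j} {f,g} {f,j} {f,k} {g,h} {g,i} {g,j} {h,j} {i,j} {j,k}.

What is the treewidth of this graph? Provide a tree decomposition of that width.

Treewidth 3.
One optimal decomposition is:
Bags: B1 = {e, f, g, j}  B2 = {e, g, i, j}  B3 = {b, e, f, j}  B4 = {d, e, g, i}  B5 = {c, d, e, g}  B6 = {e, g, h, j}  B7 = {b, f, j, k}  B8 = {a, c, e, g}
Tree: B1–B2, B1–B3, B2–B4, B4–B5, B2–B6, B3–B7, B5–B8

The largest bag has 4 vertices, giving width 3; this decomposition certifies tw(G) ≤ 3. On the other hand G contains the 4-clique {c, d, e, g}. A clique must lie in a single bag of any decomposition, so no decomposition can have width below 3. Therefore the treewidth is 3.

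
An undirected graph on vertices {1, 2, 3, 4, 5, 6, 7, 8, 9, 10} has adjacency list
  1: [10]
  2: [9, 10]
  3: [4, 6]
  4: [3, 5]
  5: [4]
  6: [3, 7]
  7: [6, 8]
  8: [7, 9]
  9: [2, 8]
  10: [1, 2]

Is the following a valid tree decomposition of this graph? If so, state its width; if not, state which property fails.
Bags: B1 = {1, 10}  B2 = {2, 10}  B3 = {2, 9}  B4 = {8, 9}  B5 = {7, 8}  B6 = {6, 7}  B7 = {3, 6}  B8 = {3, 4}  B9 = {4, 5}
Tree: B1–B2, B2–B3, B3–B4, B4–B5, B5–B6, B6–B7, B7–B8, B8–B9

Yes; width 1.

Every vertex of G appears in some bag (union = {1, 2, 3, 4, 5, 6, 7, 8, 9, 10}); every edge is covered by a bag; and for each vertex v the set of bags containing v is connected in the bag tree. The decomposition is therefore valid. The largest bag has 2 vertices, so the width is 1.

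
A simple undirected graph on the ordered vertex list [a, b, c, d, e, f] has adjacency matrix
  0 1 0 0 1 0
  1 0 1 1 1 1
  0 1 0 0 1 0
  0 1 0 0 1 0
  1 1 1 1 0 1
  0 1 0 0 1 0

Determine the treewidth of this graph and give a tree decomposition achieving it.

Treewidth 2.
One optimal decomposition is:
Bags: B1 = {b, e, f}  B2 = {b, d, e}  B3 = {b, c, e}  B4 = {a, b, e}
Tree: B1–B2, B1–B3, B2–B4

The largest bag has 3 vertices, giving width 2; this decomposition certifies tw(G) ≤ 2. Conversely, {b, d, e} is a clique of size 3, and the vertices of any clique must share a bag in every tree decomposition; so some bag has ≥ 3 vertices and tw(G) ≥ 2. Hence tw(G) = 2 exactly.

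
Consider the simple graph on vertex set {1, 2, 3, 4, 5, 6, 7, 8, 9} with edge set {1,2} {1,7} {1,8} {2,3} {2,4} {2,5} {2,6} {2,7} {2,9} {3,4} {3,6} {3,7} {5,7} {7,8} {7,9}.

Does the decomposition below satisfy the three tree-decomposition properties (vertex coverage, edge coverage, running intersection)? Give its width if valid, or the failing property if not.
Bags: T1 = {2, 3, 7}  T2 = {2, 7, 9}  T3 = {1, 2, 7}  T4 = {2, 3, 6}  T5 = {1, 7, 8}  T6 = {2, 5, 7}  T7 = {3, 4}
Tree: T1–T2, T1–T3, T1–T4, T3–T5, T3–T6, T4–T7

No — edge (2,4) lies in no bag.

A tree decomposition must satisfy three properties: every vertex lies in some bag; for every edge, both endpoints lie together in some bag; and for every vertex, the bags containing it form a connected subtree. Here edge (2,4) lies in no bag, so the decomposition is invalid.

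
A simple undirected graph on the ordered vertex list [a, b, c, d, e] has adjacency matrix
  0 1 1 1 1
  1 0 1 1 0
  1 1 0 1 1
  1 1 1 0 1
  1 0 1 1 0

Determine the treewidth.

3

A width-3 tree decomposition is:
Bags: B1 = {a, b, c, d}  B2 = {a, c, d, e}
Tree: B1–B2
Every bag has size at most 4, so the width is 4 − 1 = 3 and tw(G) ≤ 3. For the lower bound, the 4 vertices {a, c, d, e} are pairwise adjacent, and any tree decomposition puts a clique entirely inside one bag — forcing width ≥ 3. Therefore the treewidth is 3.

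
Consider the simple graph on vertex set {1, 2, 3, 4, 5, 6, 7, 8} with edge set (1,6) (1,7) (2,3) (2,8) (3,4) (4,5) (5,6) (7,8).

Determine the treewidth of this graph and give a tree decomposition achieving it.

Every bag has size at most 3, so the width is 3 − 1 = 2 and tw(G) ≤ 2. Since 8–7–1–6–5–4–3–2–8 is a cycle in G, G is not acyclic. Forests are exactly the graphs of treewidth ≤ 1, so tw(G) ≥ 2. The upper and lower bounds meet at 2, so that is the treewidth.

Treewidth 2.
Bags: B1 = {1, 7, 8}  B2 = {1, 6, 8}  B3 = {5, 6, 8}  B4 = {4, 5, 8}  B5 = {3, 4, 8}  B6 = {2, 3, 8}
Tree: B1–B2, B2–B3, B3–B4, B4–B5, B5–B6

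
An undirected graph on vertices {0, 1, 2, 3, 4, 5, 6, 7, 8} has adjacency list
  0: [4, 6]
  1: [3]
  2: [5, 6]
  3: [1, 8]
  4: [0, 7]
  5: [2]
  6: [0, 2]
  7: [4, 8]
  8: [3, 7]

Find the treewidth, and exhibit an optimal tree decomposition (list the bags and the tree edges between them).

Treewidth 1.
Bags: B1 = {2, 5}  B2 = {2, 6}  B3 = {0, 6}  B4 = {0, 4}  B5 = {4, 7}  B6 = {7, 8}  B7 = {3, 8}  B8 = {1, 3}
Tree: B1–B2, B2–B3, B3–B4, B4–B5, B5–B6, B6–B7, B7–B8

The largest bag has 2 vertices, giving width 1; this decomposition certifies tw(G) ≤ 1. G has an edge, so its treewidth is at least 1. Therefore the treewidth is 1.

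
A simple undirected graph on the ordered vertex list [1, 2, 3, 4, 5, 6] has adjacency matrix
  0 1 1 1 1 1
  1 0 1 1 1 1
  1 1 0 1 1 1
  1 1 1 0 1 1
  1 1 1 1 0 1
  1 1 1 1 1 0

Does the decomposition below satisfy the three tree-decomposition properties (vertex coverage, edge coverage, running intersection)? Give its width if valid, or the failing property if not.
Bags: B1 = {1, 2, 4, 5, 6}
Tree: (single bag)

A tree decomposition must satisfy three properties: every vertex lies in some bag; for every edge, both endpoints lie together in some bag; and for every vertex, the bags containing it form a connected subtree. Here vertex 3 appears in no bag, so the decomposition is invalid.

No — vertex 3 appears in no bag.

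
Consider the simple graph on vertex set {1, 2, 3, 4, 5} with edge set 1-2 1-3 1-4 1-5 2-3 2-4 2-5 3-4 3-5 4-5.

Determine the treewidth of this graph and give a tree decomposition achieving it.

Treewidth 4.
Bags: B1 = {1, 2, 3, 4, 5}
Tree: (single bag)

A single bag containing all 5 vertices is trivially a valid decomposition of width 4. For the lower bound, the 5 vertices {1, 2, 3, 4, 5} are pairwise adjacent, and any tree decomposition puts a clique entirely inside one bag — forcing width ≥ 4. The upper and lower bounds meet at 4, so that is the treewidth.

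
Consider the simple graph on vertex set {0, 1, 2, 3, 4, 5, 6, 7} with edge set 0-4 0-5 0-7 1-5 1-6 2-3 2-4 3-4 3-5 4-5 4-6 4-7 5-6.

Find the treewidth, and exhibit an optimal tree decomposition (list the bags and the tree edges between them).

The largest bag has 3 vertices, giving width 2; this decomposition certifies tw(G) ≤ 2. Conversely, {1, 5, 6} is a clique of size 3, and the vertices of any clique must share a bag in every tree decomposition; so some bag has ≥ 3 vertices and tw(G) ≥ 2. Combining the bounds, tw(G) = 2.

Treewidth 2.
One optimal decomposition is:
Bags: B1 = {3, 4, 5}  B2 = {0, 4, 5}  B3 = {0, 4, 7}  B4 = {4, 5, 6}  B5 = {1, 5, 6}  B6 = {2, 3, 4}
Tree: B1–B2, B2–B3, B2–B4, B4–B5, B1–B6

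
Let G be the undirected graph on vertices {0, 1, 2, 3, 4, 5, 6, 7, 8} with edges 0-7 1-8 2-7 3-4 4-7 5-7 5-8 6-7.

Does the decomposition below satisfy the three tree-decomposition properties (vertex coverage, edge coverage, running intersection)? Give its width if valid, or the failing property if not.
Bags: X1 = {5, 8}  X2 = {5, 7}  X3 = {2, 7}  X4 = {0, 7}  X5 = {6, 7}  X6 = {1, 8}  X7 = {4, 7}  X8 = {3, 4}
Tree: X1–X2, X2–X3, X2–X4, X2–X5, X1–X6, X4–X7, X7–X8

Vertex coverage: the bags together contain {0, 1, 2, 3, 4, 5, 6, 7, 8}, the full vertex set. Edge coverage: each edge of G has both endpoints in at least one bag. Running intersection: for every vertex, the bags containing it form a connected subtree. All three properties hold, so this is a valid tree decomposition of width max|bag| − 1 = 1, and hence tw(G) ≤ 1.

Yes; width 1.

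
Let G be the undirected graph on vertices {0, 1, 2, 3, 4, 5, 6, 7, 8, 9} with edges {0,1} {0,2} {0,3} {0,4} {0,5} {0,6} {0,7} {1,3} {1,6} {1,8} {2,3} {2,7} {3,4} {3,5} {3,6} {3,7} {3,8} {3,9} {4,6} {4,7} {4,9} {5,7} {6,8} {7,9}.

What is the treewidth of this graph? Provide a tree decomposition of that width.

Every bag has size at most 4, so the width is 4 − 1 = 3 and tw(G) ≤ 3. On the other hand G contains the 4-clique {0, 1, 3, 6}. A clique must lie in a single bag of any decomposition, so no decomposition can have width below 3. Hence tw(G) = 3 exactly.

Treewidth 3.
One such decomposition:
Bags: B1 = {0, 3, 4, 6}  B2 = {0, 3, 4, 7}  B3 = {0, 3, 5, 7}  B4 = {0, 1, 3, 6}  B5 = {1, 3, 6, 8}  B6 = {0, 2, 3, 7}  B7 = {3, 4, 7, 9}
Tree: B1–B2, B2–B3, B1–B4, B4–B5, B2–B6, B2–B7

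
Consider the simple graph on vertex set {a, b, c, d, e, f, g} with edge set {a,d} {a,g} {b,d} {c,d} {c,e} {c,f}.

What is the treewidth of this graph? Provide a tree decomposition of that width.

Each bag holds 2 vertices, so the decomposition has width 1, which upper-bounds the treewidth. G has an edge, so its treewidth is at least 1. Therefore the treewidth is 1.

Treewidth 1.
One such decomposition:
Bags: B1 = {c, d}  B2 = {c, f}  B3 = {a, d}  B4 = {a, g}  B5 = {c, e}  B6 = {b, d}
Tree: B1–B2, B1–B3, B3–B4, B1–B5, B3–B6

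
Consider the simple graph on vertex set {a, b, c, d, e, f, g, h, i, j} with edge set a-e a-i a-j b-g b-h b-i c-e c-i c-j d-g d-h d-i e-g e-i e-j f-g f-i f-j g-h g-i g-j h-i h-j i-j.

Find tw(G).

3

A width-3 tree decomposition is:
Bags: B1 = {g, h, i, j}  B2 = {b, g, h, i}  B3 = {d, g, h, i}  B4 = {e, g, i, j}  B5 = {a, e, i, j}  B6 = {c, e, i, j}  B7 = {f, g, i, j}
Tree: B1–B2, B2–B3, B1–B4, B4–B5, B5–B6, B1–B7
Every bag has size at most 4, so the width is 4 − 1 = 3 and tw(G) ≤ 3. Conversely, {e, g, i, j} is a clique of size 4, and the vertices of any clique must share a bag in every tree decomposition; so some bag has ≥ 4 vertices and tw(G) ≥ 3. Hence tw(G) = 3 exactly.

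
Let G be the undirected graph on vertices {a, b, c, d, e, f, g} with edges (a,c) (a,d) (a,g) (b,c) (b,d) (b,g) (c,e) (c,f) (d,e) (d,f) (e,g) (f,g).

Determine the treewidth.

3

A width-3 tree decomposition is:
Bags: B1 = {c, d, f, g}  B2 = {a, c, d, g}  B3 = {c, d, e, g}  B4 = {b, c, d, g}
Tree: B1–B2, B2–B3, B3–B4
Every bag has size at most 4, so the width is 4 − 1 = 3 and tw(G) ≤ 3. For the lower bound: the 4 vertex sets {c,f}, {a,d}, {g}, {e} are disjoint, each induces a connected subgraph, and every pair is joined by at least one edge of G. Contracting each set to a single vertex therefore yields K_{4} as a minor, and since treewidth is minor-monotone, tw(G) ≥ tw(K_{4}) = 3. Therefore the treewidth is 3.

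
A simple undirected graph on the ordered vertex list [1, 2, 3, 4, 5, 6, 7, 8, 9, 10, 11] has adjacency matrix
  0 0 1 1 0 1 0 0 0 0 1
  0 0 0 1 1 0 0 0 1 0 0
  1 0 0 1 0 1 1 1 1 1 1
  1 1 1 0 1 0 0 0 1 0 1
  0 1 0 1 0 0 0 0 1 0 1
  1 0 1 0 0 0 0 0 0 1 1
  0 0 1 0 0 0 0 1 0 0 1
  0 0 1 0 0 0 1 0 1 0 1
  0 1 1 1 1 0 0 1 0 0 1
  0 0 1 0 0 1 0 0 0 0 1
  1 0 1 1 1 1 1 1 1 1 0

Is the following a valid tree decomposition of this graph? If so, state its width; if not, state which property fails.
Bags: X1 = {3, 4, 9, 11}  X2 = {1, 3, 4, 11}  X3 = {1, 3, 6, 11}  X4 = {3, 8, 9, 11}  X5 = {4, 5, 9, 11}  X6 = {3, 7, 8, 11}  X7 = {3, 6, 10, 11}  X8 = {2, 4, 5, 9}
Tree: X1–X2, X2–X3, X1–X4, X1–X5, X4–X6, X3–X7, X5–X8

Vertex coverage: the bags together contain {1, 2, 3, 4, 5, 6, 7, 8, 9, 10, 11}, the full vertex set. Edge coverage: each edge of G has both endpoints in at least one bag. Running intersection: for every vertex, the bags containing it form a connected subtree. All three properties hold, so this is a valid tree decomposition of width max|bag| − 1 = 3, and hence tw(G) ≤ 3.

Yes; width 3.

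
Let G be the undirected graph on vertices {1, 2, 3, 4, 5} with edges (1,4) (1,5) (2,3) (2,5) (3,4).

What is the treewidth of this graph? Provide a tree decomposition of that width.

Each bag holds 3 vertices, so the decomposition has width 2, which upper-bounds the treewidth. Since 1–4–3–2–5–1 is a cycle in G, G is not acyclic. Forests are exactly the graphs of treewidth ≤ 1, so tw(G) ≥ 2. Therefore the treewidth is 2.

Treewidth 2.
One such decomposition:
Bags: B1 = {1, 3, 4}  B2 = {1, 2, 3}  B3 = {1, 2, 5}
Tree: B1–B2, B2–B3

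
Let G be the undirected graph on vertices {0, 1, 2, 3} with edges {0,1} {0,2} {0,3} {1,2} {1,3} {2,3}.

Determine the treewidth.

A width-3 tree decomposition is:
Bags: B1 = {0, 1, 2, 3}
Tree: (single bag)
With just one bag of size 4, the width is 4 − 1 = 3, so tw(G) ≤ 3. On the other hand G contains the 4-clique {0, 1, 2, 3}. A clique must lie in a single bag of any decomposition, so no decomposition can have width below 3. Therefore the treewidth is 3.

3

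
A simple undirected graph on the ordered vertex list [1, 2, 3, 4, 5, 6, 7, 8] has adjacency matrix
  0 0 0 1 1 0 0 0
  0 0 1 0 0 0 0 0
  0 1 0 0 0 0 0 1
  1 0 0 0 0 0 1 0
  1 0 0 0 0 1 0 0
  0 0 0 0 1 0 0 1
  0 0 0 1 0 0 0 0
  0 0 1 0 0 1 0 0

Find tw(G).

A width-1 tree decomposition is:
Bags: B1 = {4, 7}  B2 = {1, 4}  B3 = {1, 5}  B4 = {5, 6}  B5 = {6, 8}  B6 = {3, 8}  B7 = {2, 3}
Tree: B1–B2, B2–B3, B3–B4, B4–B5, B5–B6, B6–B7
The largest bag has 2 vertices, giving width 1; this decomposition certifies tw(G) ≤ 1. G has an edge, so its treewidth is at least 1. Hence tw(G) = 1 exactly.

1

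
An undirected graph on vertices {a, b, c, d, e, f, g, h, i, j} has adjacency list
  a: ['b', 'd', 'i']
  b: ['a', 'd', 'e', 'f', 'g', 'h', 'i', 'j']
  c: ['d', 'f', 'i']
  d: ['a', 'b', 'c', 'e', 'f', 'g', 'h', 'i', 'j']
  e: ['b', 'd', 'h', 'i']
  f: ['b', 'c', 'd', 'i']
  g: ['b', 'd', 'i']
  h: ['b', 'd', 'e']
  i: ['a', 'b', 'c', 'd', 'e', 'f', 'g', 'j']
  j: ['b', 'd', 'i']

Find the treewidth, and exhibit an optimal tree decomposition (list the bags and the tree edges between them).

Treewidth 3.
Bags: B1 = {a, b, d, i}  B2 = {b, d, e, i}  B3 = {b, d, f, i}  B4 = {b, d, e, h}  B5 = {b, d, i, j}  B6 = {c, d, f, i}  B7 = {b, d, g, i}
Tree: B1–B2, B1–B3, B2–B4, B2–B5, B3–B6, B5–B7

Each bag holds 4 vertices, so the decomposition has width 3, which upper-bounds the treewidth. Conversely, {c, d, f, i} is a clique of size 4, and the vertices of any clique must share a bag in every tree decomposition; so some bag has ≥ 4 vertices and tw(G) ≥ 3. Combining the bounds, tw(G) = 3.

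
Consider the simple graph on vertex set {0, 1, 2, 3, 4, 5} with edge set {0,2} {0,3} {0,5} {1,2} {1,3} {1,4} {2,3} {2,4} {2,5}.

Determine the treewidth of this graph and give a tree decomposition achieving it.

Every bag has size at most 3, so the width is 3 − 1 = 2 and tw(G) ≤ 2. For the lower bound, the 3 vertices {0, 2, 3} are pairwise adjacent, and any tree decomposition puts a clique entirely inside one bag — forcing width ≥ 2. Combining the bounds, tw(G) = 2.

Treewidth 2.
One such decomposition:
Bags: B1 = {0, 2, 3}  B2 = {1, 2, 3}  B3 = {0, 2, 5}  B4 = {1, 2, 4}
Tree: B1–B2, B1–B3, B2–B4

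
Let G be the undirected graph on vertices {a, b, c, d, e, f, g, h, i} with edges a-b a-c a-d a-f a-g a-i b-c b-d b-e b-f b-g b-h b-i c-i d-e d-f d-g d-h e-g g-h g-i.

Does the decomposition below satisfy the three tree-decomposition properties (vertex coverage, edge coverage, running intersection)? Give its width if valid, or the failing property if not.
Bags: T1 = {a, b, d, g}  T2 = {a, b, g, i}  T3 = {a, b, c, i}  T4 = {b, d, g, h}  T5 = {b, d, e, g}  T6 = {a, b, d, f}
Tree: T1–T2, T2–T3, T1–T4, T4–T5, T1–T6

Every vertex of G appears in some bag (union = {a, b, c, d, e, f, g, h, i}); every edge is covered by a bag; and for each vertex v the set of bags containing v is connected in the bag tree. The decomposition is therefore valid. The largest bag has 4 vertices, so the width is 3.

Yes; width 3.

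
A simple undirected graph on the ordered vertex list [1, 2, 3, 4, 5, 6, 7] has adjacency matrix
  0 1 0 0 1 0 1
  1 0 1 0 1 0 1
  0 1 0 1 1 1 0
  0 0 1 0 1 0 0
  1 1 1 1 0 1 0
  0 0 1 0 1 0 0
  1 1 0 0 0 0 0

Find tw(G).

A width-2 tree decomposition is:
Bags: B1 = {2, 3, 5}  B2 = {1, 2, 5}  B3 = {3, 4, 5}  B4 = {3, 5, 6}  B5 = {1, 2, 7}
Tree: B1–B2, B1–B3, B3–B4, B2–B5
Every bag has size at most 3, so the width is 3 − 1 = 2 and tw(G) ≤ 2. For the lower bound, the 3 vertices {1, 2, 5} are pairwise adjacent, and any tree decomposition puts a clique entirely inside one bag — forcing width ≥ 2. Hence tw(G) = 2 exactly.

2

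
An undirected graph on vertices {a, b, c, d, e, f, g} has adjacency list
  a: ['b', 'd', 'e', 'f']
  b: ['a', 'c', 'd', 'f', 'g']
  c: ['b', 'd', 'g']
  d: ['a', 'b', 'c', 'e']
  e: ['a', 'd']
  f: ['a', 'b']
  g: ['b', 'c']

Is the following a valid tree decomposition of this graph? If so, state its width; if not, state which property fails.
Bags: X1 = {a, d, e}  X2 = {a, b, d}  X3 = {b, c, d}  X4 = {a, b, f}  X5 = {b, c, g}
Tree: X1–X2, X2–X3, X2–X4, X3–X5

Yes; width 2.

Vertex coverage: the bags together contain {a, b, c, d, e, f, g}, the full vertex set. Edge coverage: each edge of G has both endpoints in at least one bag. Running intersection: for every vertex, the bags containing it form a connected subtree. All three properties hold, so this is a valid tree decomposition of width max|bag| − 1 = 2, and hence tw(G) ≤ 2.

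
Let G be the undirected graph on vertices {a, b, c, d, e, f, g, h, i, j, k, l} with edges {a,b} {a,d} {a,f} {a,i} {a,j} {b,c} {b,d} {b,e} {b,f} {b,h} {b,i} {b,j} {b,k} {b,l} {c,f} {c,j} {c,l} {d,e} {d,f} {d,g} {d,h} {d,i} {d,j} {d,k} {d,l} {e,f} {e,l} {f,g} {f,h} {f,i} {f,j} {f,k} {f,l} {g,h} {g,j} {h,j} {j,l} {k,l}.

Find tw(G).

4

A width-4 tree decomposition is:
Bags: B1 = {b, d, f, h, j}  B2 = {a, b, d, f, j}  B3 = {b, d, f, j, l}  B4 = {b, d, f, k, l}  B5 = {b, d, e, f, l}  B6 = {a, b, d, f, i}  B7 = {d, f, g, h, j}  B8 = {b, c, f, j, l}
Tree: B1–B2, B1–B3, B3–B4, B4–B5, B2–B6, B1–B7, B3–B8
The largest bag has 5 vertices, giving width 4; this decomposition certifies tw(G) ≤ 4. For the lower bound, the 5 vertices {d, f, g, h, j} are pairwise adjacent, and any tree decomposition puts a clique entirely inside one bag — forcing width ≥ 4. Hence tw(G) = 4 exactly.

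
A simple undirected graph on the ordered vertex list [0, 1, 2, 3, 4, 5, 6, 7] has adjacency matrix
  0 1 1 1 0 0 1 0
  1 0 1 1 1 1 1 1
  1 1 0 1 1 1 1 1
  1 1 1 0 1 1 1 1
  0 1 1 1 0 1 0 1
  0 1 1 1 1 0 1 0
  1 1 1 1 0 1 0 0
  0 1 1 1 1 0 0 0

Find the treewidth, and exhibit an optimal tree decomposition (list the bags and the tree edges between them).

Treewidth 4.
One such decomposition:
Bags: B1 = {1, 2, 3, 4, 5}  B2 = {1, 2, 3, 5, 6}  B3 = {0, 1, 2, 3, 6}  B4 = {1, 2, 3, 4, 7}
Tree: B1–B2, B2–B3, B1–B4

Each bag holds 5 vertices, so the decomposition has width 4, which upper-bounds the treewidth. Conversely, {0, 1, 2, 3, 6} is a clique of size 5, and the vertices of any clique must share a bag in every tree decomposition; so some bag has ≥ 5 vertices and tw(G) ≥ 4. The upper and lower bounds meet at 4, so that is the treewidth.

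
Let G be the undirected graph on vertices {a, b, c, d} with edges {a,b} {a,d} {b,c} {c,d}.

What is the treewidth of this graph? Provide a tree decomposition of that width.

The largest bag has 3 vertices, giving width 2; this decomposition certifies tw(G) ≤ 2. For the lower bound, G contains the cycle b–c–d–a–b, so G is not a forest; only forests have treewidth ≤ 1, hence tw(G) ≥ 2. The upper and lower bounds meet at 2, so that is the treewidth.

Treewidth 2.
One optimal decomposition is:
Bags: B1 = {b, c, d}  B2 = {a, b, d}
Tree: B1–B2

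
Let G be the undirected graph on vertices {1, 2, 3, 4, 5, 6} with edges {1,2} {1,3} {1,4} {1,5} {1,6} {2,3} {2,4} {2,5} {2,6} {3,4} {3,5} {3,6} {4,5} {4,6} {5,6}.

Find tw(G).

A width-5 tree decomposition is:
Bags: B1 = {1, 2, 3, 4, 5, 6}
Tree: (single bag)
With just one bag of size 6, the width is 6 − 1 = 5, so tw(G) ≤ 5. For the lower bound, the 6 vertices {1, 2, 3, 4, 5, 6} are pairwise adjacent, and any tree decomposition puts a clique entirely inside one bag — forcing width ≥ 5. The upper and lower bounds meet at 5, so that is the treewidth.

5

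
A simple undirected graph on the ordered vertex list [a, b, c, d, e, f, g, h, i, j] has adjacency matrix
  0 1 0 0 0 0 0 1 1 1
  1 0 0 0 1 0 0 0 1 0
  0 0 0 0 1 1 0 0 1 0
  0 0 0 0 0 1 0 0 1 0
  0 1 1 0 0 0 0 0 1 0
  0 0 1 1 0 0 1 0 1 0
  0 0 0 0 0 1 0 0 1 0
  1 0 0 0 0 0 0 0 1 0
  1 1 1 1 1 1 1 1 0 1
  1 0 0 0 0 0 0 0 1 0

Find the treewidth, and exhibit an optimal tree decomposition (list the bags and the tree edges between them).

Treewidth 2.
One optimal decomposition is:
Bags: B1 = {b, e, i}  B2 = {c, e, i}  B3 = {c, f, i}  B4 = {a, b, i}  B5 = {a, i, j}  B6 = {a, h, i}  B7 = {d, f, i}  B8 = {f, g, i}
Tree: B1–B2, B2–B3, B1–B4, B4–B5, B5–B6, B3–B7, B3–B8

Every bag has size at most 3, so the width is 3 − 1 = 2 and tw(G) ≤ 2. Conversely, {d, f, i} is a clique of size 3, and the vertices of any clique must share a bag in every tree decomposition; so some bag has ≥ 3 vertices and tw(G) ≥ 2. Combining the bounds, tw(G) = 2.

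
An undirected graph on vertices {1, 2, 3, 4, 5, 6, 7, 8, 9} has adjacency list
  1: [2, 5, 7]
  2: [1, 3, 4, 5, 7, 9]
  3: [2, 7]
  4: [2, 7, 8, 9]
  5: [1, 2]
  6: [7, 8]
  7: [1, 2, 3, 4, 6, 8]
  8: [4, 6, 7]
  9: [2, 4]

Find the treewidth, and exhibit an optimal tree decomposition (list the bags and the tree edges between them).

Each bag holds 3 vertices, so the decomposition has width 2, which upper-bounds the treewidth. Conversely, {4, 7, 8} is a clique of size 3, and the vertices of any clique must share a bag in every tree decomposition; so some bag has ≥ 3 vertices and tw(G) ≥ 2. The upper and lower bounds meet at 2, so that is the treewidth.

Treewidth 2.
One such decomposition:
Bags: B1 = {2, 4, 7}  B2 = {1, 2, 7}  B3 = {2, 4, 9}  B4 = {2, 3, 7}  B5 = {4, 7, 8}  B6 = {6, 7, 8}  B7 = {1, 2, 5}
Tree: B1–B2, B1–B3, B2–B4, B1–B5, B5–B6, B2–B7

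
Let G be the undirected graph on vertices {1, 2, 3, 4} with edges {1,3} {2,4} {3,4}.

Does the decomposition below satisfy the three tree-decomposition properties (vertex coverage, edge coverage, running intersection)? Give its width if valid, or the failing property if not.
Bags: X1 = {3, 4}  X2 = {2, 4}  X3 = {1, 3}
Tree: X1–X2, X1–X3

Yes; width 1.

Checking the three conditions: (i) the bags cover all of {1, 2, 3, 4}; (ii) for each edge, some bag contains both endpoints; (iii) the bags containing any fixed vertex form a subtree. All hold, so the decomposition is valid with width 2 − 1 = 1.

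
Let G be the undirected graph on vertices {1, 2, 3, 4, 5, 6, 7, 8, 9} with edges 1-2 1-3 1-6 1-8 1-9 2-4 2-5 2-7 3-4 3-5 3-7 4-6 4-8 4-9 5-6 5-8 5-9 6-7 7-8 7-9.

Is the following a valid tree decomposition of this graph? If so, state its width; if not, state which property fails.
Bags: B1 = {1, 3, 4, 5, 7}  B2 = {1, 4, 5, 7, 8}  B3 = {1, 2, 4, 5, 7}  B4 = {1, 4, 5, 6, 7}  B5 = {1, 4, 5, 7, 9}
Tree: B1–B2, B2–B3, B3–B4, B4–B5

Checking the three conditions: (i) the bags cover all of {1, 2, 3, 4, 5, 6, 7, 8, 9}; (ii) for each edge, some bag contains both endpoints; (iii) the bags containing any fixed vertex form a subtree. All hold, so the decomposition is valid with width 5 − 1 = 4.

Yes; width 4.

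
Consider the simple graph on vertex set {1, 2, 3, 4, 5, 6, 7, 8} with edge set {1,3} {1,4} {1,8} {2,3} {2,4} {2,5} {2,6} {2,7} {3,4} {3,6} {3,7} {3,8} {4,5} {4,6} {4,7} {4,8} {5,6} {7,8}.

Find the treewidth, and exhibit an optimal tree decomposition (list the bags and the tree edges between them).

Treewidth 3.
One optimal decomposition is:
Bags: B1 = {2, 3, 4, 7}  B2 = {2, 3, 4, 6}  B3 = {3, 4, 7, 8}  B4 = {1, 3, 4, 8}  B5 = {2, 4, 5, 6}
Tree: B1–B2, B1–B3, B3–B4, B2–B5

The largest bag has 4 vertices, giving width 3; this decomposition certifies tw(G) ≤ 3. For the lower bound, the 4 vertices {1, 3, 4, 8} are pairwise adjacent, and any tree decomposition puts a clique entirely inside one bag — forcing width ≥ 3. Hence tw(G) = 3 exactly.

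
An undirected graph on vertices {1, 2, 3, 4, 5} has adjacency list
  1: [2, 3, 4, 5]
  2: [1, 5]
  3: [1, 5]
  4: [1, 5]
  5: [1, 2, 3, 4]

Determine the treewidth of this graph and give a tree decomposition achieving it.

Treewidth 2.
Bags: B1 = {1, 2, 5}  B2 = {1, 4, 5}  B3 = {1, 3, 5}
Tree: B1–B2, B1–B3

Every bag has size at most 3, so the width is 3 − 1 = 2 and tw(G) ≤ 2. Conversely, {1, 2, 5} is a clique of size 3, and the vertices of any clique must share a bag in every tree decomposition; so some bag has ≥ 3 vertices and tw(G) ≥ 2. The upper and lower bounds meet at 2, so that is the treewidth.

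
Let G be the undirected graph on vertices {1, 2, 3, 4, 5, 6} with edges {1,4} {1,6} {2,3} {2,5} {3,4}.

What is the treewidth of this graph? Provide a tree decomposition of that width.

Treewidth 1.
One optimal decomposition is:
Bags: B1 = {2, 5}  B2 = {2, 3}  B3 = {3, 4}  B4 = {1, 4}  B5 = {1, 6}
Tree: B1–B2, B2–B3, B3–B4, B4–B5

The largest bag has 2 vertices, giving width 1; this decomposition certifies tw(G) ≤ 1. Any graph with an edge has treewidth ≥ 1, and G has the edge 5–2. Combining the bounds, tw(G) = 1.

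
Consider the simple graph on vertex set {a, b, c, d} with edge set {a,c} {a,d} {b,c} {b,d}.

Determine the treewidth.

2

A width-2 tree decomposition is:
Bags: B1 = {a, c, d}  B2 = {b, c, d}
Tree: B1–B2
Each bag holds 3 vertices, so the decomposition has width 2, which upper-bounds the treewidth. Since d–a–c–b–d is a cycle in G, G is not acyclic. Forests are exactly the graphs of treewidth ≤ 1, so tw(G) ≥ 2. Hence tw(G) = 2 exactly.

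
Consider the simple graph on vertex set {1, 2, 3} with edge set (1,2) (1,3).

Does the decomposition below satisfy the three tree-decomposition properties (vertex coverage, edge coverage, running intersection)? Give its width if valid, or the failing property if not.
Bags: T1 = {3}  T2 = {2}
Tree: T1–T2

A tree decomposition must satisfy three properties: every vertex lies in some bag; for every edge, both endpoints lie together in some bag; and for every vertex, the bags containing it form a connected subtree. Here vertex 1 appears in no bag, so the decomposition is invalid.

No — vertex 1 appears in no bag.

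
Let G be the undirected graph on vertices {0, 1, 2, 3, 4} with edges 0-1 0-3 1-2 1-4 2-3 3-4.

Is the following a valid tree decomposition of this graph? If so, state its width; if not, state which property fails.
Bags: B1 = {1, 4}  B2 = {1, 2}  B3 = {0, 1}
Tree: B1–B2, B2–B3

A tree decomposition must satisfy three properties: every vertex lies in some bag; for every edge, both endpoints lie together in some bag; and for every vertex, the bags containing it form a connected subtree. Here vertex 3 appears in no bag, so the decomposition is invalid.

No — vertex 3 appears in no bag.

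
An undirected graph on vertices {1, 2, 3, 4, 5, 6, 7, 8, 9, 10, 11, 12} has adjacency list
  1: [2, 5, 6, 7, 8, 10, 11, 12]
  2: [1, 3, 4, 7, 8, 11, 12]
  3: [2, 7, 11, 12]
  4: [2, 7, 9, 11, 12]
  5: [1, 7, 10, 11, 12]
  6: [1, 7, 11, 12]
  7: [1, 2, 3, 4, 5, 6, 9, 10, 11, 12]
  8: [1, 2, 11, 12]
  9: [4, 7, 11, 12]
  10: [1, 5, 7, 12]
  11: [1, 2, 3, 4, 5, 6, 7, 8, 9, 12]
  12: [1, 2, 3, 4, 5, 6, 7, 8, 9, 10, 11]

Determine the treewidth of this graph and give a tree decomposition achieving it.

The largest bag has 5 vertices, giving width 4; this decomposition certifies tw(G) ≤ 4. For the lower bound, the 5 vertices {1, 2, 8, 11, 12} are pairwise adjacent, and any tree decomposition puts a clique entirely inside one bag — forcing width ≥ 4. Hence tw(G) = 4 exactly.

Treewidth 4.
Bags: B1 = {2, 4, 7, 11, 12}  B2 = {4, 7, 9, 11, 12}  B3 = {1, 2, 7, 11, 12}  B4 = {2, 3, 7, 11, 12}  B5 = {1, 6, 7, 11, 12}  B6 = {1, 2, 8, 11, 12}  B7 = {1, 5, 7, 11, 12}  B8 = {1, 5, 7, 10, 12}
Tree: B1–B2, B1–B3, B1–B4, B3–B5, B3–B6, B3–B7, B7–B8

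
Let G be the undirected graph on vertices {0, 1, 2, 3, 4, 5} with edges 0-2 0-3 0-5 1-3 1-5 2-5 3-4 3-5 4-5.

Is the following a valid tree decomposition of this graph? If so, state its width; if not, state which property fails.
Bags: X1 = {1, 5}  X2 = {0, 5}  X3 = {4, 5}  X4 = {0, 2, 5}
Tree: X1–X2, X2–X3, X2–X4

A tree decomposition must satisfy three properties: every vertex lies in some bag; for every edge, both endpoints lie together in some bag; and for every vertex, the bags containing it form a connected subtree. Here vertex 3 appears in no bag, so the decomposition is invalid.

No — vertex 3 appears in no bag.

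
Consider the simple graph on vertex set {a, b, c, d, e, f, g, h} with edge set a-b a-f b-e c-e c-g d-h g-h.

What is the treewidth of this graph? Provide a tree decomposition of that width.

Treewidth 1.
One optimal decomposition is:
Bags: B1 = {a, f}  B2 = {a, b}  B3 = {b, e}  B4 = {c, e}  B5 = {c, g}  B6 = {g, h}  B7 = {d, h}
Tree: B1–B2, B2–B3, B3–B4, B4–B5, B5–B6, B6–B7

Every bag has size at most 2, so the width is 2 − 1 = 1 and tw(G) ≤ 1. Any graph with an edge has treewidth ≥ 1, and G has the edge f–a. Therefore the treewidth is 1.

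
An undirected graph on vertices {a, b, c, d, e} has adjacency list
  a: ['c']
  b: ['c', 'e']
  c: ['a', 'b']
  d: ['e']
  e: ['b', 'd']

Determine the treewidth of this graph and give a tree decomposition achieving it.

The largest bag has 2 vertices, giving width 1; this decomposition certifies tw(G) ≤ 1. G has an edge, so its treewidth is at least 1. Combining the bounds, tw(G) = 1.

Treewidth 1.
One optimal decomposition is:
Bags: B1 = {a, c}  B2 = {b, c}  B3 = {b, e}  B4 = {d, e}
Tree: B1–B2, B2–B3, B3–B4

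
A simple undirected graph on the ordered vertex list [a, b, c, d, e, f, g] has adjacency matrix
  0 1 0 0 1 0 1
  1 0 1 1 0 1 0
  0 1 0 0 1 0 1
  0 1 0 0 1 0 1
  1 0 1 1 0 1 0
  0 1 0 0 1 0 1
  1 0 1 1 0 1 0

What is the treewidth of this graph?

A width-3 tree decomposition is:
Bags: B1 = {a, b, e, g}  B2 = {b, e, f, g}  B3 = {b, d, e, g}  B4 = {b, c, e, g}
Tree: B1–B2, B2–B3, B3–B4
The largest bag has 4 vertices, giving width 3; this decomposition certifies tw(G) ≤ 3. For the lower bound: the 4 vertex sets {a,e}, {b,f}, {g}, {d} are disjoint, each induces a connected subgraph, and every pair is joined by at least one edge of G. Contracting each set to a single vertex therefore yields K_{4} as a minor, and since treewidth is minor-monotone, tw(G) ≥ tw(K_{4}) = 3. Combining the bounds, tw(G) = 3.

3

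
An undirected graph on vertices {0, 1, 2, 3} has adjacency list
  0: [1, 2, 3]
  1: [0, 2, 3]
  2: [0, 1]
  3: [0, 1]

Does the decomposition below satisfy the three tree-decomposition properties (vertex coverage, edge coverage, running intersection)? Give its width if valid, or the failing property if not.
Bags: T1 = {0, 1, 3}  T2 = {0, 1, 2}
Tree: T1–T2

Yes; width 2.

Checking the three conditions: (i) the bags cover all of {0, 1, 2, 3}; (ii) for each edge, some bag contains both endpoints; (iii) the bags containing any fixed vertex form a subtree. All hold, so the decomposition is valid with width 3 − 1 = 2.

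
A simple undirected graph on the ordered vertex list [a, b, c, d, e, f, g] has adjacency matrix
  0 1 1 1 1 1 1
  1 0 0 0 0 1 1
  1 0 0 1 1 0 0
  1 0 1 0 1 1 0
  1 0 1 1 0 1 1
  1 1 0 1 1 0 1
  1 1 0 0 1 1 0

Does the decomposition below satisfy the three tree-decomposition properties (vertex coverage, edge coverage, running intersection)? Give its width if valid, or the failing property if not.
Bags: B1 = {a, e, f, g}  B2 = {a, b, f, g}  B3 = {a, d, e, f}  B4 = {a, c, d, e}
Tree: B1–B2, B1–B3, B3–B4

Yes; width 3.

Checking the three conditions: (i) the bags cover all of {a, b, c, d, e, f, g}; (ii) for each edge, some bag contains both endpoints; (iii) the bags containing any fixed vertex form a subtree. All hold, so the decomposition is valid with width 4 − 1 = 3.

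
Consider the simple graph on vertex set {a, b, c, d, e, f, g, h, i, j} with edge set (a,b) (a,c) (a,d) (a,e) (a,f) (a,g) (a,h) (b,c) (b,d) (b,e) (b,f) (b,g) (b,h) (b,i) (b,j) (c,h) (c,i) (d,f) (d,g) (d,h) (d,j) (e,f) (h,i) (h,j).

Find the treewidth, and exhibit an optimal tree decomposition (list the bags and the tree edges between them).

Each bag holds 4 vertices, so the decomposition has width 3, which upper-bounds the treewidth. On the other hand G contains the 4-clique {b, d, h, j}. A clique must lie in a single bag of any decomposition, so no decomposition can have width below 3. Combining the bounds, tw(G) = 3.

Treewidth 3.
One optimal decomposition is:
Bags: B1 = {b, d, h, j}  B2 = {a, b, d, h}  B3 = {a, b, d, g}  B4 = {a, b, d, f}  B5 = {a, b, e, f}  B6 = {a, b, c, h}  B7 = {b, c, h, i}
Tree: B1–B2, B2–B3, B3–B4, B4–B5, B2–B6, B6–B7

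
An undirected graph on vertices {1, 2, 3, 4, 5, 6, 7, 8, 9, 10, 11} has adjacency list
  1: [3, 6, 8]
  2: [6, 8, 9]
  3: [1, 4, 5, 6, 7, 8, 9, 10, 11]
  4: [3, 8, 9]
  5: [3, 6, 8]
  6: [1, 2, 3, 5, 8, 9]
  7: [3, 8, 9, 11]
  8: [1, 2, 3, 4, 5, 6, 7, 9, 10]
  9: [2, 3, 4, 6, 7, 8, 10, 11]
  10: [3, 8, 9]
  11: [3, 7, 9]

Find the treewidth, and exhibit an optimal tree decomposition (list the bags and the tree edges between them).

Every bag has size at most 4, so the width is 4 − 1 = 3 and tw(G) ≤ 3. On the other hand G contains the 4-clique {2, 6, 8, 9}. A clique must lie in a single bag of any decomposition, so no decomposition can have width below 3. Combining the bounds, tw(G) = 3.

Treewidth 3.
One such decomposition:
Bags: B1 = {3, 7, 8, 9}  B2 = {3, 6, 8, 9}  B3 = {1, 3, 6, 8}  B4 = {3, 8, 9, 10}  B5 = {2, 6, 8, 9}  B6 = {3, 4, 8, 9}  B7 = {3, 7, 9, 11}  B8 = {3, 5, 6, 8}
Tree: B1–B2, B2–B3, B1–B4, B2–B5, B1–B6, B1–B7, B3–B8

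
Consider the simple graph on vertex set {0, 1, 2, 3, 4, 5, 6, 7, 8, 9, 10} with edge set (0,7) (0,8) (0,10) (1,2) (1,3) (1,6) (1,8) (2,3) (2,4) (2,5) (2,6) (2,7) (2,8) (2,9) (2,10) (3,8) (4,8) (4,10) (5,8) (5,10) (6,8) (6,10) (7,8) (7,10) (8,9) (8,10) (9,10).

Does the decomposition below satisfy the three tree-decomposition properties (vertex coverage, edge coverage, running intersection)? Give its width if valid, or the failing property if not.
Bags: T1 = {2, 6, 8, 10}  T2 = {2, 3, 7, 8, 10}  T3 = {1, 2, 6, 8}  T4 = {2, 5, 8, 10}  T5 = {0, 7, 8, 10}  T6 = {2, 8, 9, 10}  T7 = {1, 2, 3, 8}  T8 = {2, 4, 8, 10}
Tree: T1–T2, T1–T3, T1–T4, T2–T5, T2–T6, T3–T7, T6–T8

No — bags containing vertex 3 are not connected in the tree.

A tree decomposition must satisfy three properties: every vertex lies in some bag; for every edge, both endpoints lie together in some bag; and for every vertex, the bags containing it form a connected subtree. Here bags containing vertex 3 are not connected in the tree, so the decomposition is invalid.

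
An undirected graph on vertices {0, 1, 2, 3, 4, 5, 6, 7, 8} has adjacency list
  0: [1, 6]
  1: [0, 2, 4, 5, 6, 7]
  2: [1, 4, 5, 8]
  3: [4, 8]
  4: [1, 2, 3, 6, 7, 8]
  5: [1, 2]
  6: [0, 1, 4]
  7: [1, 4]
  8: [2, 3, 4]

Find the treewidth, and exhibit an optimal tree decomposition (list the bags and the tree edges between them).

Each bag holds 3 vertices, so the decomposition has width 2, which upper-bounds the treewidth. Conversely, {2, 4, 8} is a clique of size 3, and the vertices of any clique must share a bag in every tree decomposition; so some bag has ≥ 3 vertices and tw(G) ≥ 2. The upper and lower bounds meet at 2, so that is the treewidth.

Treewidth 2.
One optimal decomposition is:
Bags: B1 = {1, 2, 4}  B2 = {1, 4, 6}  B3 = {1, 4, 7}  B4 = {2, 4, 8}  B5 = {3, 4, 8}  B6 = {0, 1, 6}  B7 = {1, 2, 5}
Tree: B1–B2, B1–B3, B1–B4, B4–B5, B2–B6, B1–B7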